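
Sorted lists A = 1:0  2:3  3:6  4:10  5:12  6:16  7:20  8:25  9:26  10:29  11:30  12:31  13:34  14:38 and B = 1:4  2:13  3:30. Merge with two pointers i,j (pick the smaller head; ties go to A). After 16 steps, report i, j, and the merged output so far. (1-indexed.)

i=1 j=1: A[i]=0<=B[j]=4 take 0, i++
i=2 j=1: A[i]=3<=B[j]=4 take 3, i++
i=3 j=1: A[i]=6>B[j]=4 take 4, j++
i=3 j=2: A[i]=6<=B[j]=13 take 6, i++
i=4 j=2: A[i]=10<=B[j]=13 take 10, i++
i=5 j=2: A[i]=12<=B[j]=13 take 12, i++
i=6 j=2: A[i]=16>B[j]=13 take 13, j++
i=6 j=3: A[i]=16<=B[j]=30 take 16, i++
i=7 j=3: A[i]=20<=B[j]=30 take 20, i++
i=8 j=3: A[i]=25<=B[j]=30 take 25, i++
i=9 j=3: A[i]=26<=B[j]=30 take 26, i++
i=10 j=3: A[i]=29<=B[j]=30 take 29, i++
i=11 j=3: A[i]=30<=B[j]=30 take 30, i++
i=12 j=3: A[i]=31>B[j]=30 take 30, j++
i=12 j=4: B done, take A[i]=31, i++
i=13 j=4: B done, take A[i]=34, i++

i=14, j=4, merged so far=[0, 3, 4, 6, 10, 12, 13, 16, 20, 25, 26, 29, 30, 30, 31, 34]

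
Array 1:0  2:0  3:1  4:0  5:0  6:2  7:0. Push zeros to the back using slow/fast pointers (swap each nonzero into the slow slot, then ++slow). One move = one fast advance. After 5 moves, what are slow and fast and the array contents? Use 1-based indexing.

slow=2, fast=6, a=[1, 0, 0, 0, 0, 2, 0]

slow=1 fast=1: a[fast]=0, fast++
slow=1 fast=2: a[fast]=0, fast++
slow=1 fast=3: a[fast]=1≠0 swap→a[1]=1, slow++,fast++
slow=2 fast=4: a[fast]=0, fast++
slow=2 fast=5: a[fast]=0, fast++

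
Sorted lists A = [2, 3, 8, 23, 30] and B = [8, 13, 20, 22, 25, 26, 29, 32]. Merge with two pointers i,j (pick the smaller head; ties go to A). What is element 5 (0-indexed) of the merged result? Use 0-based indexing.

i=0 j=0: A[i]=2<=B[j]=8 take 2, i++
i=1 j=0: A[i]=3<=B[j]=8 take 3, i++
i=2 j=0: A[i]=8<=B[j]=8 take 8, i++
i=3 j=0: A[i]=23>B[j]=8 take 8, j++
i=3 j=1: A[i]=23>B[j]=13 take 13, j++
i=3 j=2: A[i]=23>B[j]=20 take 20, j++
i=3 j=3: A[i]=23>B[j]=22 take 22, j++
i=3 j=4: A[i]=23<=B[j]=25 take 23, i++
i=4 j=4: A[i]=30>B[j]=25 take 25, j++
i=4 j=5: A[i]=30>B[j]=26 take 26, j++
i=4 j=6: A[i]=30>B[j]=29 take 29, j++
i=4 j=7: A[i]=30<=B[j]=32 take 30, i++
i=5 j=7: A done, take B[j]=32, j++

merged[5] = 20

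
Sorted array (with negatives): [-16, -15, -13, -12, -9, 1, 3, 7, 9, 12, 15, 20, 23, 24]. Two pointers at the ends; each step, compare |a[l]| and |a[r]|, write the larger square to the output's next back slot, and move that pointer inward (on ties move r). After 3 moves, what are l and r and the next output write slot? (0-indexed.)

l=0 r=13: |-16|<=|24| out[13]=576, r--
l=0 r=12: |-16|<=|23| out[12]=529, r--
l=0 r=11: |-16|<=|20| out[11]=400, r--

l=0, r=10, next write slot=10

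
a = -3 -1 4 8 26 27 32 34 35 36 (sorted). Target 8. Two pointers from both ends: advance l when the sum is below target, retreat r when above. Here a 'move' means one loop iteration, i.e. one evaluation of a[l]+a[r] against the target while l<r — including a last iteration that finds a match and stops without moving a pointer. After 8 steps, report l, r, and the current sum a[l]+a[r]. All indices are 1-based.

l=3, r=4, sum=12

l=1 r=10: -3+36=33 >8, r--
l=1 r=9: -3+35=32 >8, r--
l=1 r=8: -3+34=31 >8, r--
l=1 r=7: -3+32=29 >8, r--
l=1 r=6: -3+27=24 >8, r--
l=1 r=5: -3+26=23 >8, r--
l=1 r=4: -3+8=5 <8, l++
l=2 r=4: -1+8=7 <8, l++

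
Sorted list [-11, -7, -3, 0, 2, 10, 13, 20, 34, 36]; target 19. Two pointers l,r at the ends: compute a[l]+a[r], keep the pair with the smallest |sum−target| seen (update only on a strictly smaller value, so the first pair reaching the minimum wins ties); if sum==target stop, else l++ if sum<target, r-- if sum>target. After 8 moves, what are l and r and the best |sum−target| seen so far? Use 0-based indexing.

l=5, r=6, best |Δ|=1

[0,9] -11+36=25 d=6 * → r--
[0,8] -11+34=23 d=4 * → r--
[0,7] -11+20=9 d=10 → l++
[1,7] -7+20=13 d=6 → l++
[2,7] -3+20=17 d=2 * → l++
[3,7] 0+20=20 d=1 * → r--
[3,6] 0+13=13 d=6 → l++
[4,6] 2+13=15 d=4 → l++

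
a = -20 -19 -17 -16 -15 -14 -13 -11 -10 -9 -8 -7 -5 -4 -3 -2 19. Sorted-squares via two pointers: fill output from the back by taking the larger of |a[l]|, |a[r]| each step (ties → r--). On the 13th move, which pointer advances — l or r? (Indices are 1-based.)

[1,17] |-20|>|19| out[17]=400 → l++
[2,17] |-19|<=|19| out[16]=361 → r--
[2,16] |-19|>|-2| out[15]=361 → l++
[3,16] |-17|>|-2| out[14]=289 → l++
[4,16] |-16|>|-2| out[13]=256 → l++
[5,16] |-15|>|-2| out[12]=225 → l++
[6,16] |-14|>|-2| out[11]=196 → l++
[7,16] |-13|>|-2| out[10]=169 → l++
[8,16] |-11|>|-2| out[9]=121 → l++
[9,16] |-10|>|-2| out[8]=100 → l++
[10,16] |-9|>|-2| out[7]=81 → l++
[11,16] |-8|>|-2| out[6]=64 → l++
[12,16] |-7|>|-2| out[5]=49 → l++

l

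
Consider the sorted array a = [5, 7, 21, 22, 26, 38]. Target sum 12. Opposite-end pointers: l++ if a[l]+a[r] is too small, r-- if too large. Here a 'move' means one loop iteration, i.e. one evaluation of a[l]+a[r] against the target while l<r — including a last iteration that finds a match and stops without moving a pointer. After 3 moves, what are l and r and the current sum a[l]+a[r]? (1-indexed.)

l=1, r=3, sum=26

l=1 r=6: 5+38=43 >12, r--
l=1 r=5: 5+26=31 >12, r--
l=1 r=4: 5+22=27 >12, r--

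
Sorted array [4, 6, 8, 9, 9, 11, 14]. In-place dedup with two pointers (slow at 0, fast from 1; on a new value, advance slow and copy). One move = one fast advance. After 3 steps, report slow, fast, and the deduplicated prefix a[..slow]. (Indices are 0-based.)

(s=0,f=1) a[fast]=6≠a[slow]=4 write a[1]=6 → slow++,fast++
(s=1,f=2) a[fast]=8≠a[slow]=6 write a[2]=8 → slow++,fast++
(s=2,f=3) a[fast]=9≠a[slow]=8 write a[3]=9 → slow++,fast++

slow=3, fast=4, prefix=[4, 6, 8, 9]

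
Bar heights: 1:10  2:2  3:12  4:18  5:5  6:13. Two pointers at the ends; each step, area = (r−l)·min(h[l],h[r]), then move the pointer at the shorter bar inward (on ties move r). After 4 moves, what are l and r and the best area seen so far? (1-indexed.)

l=4, r=5, best area=50

[1,6] min(10,13)*5=50 best=50 * → l++
[2,6] min(2,13)*4=8 best=50 → l++
[3,6] min(12,13)*3=36 best=50 → l++
[4,6] min(18,13)*2=26 best=50 → r--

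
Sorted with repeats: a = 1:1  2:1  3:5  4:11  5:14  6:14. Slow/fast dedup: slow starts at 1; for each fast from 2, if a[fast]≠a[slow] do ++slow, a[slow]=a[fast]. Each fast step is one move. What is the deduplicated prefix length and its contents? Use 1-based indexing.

slow=1 fast=2: a[fast]=1=a[slow] dup, fast++
slow=1 fast=3: a[fast]=5≠a[slow]=1 write a[2]=5, slow++,fast++
slow=2 fast=4: a[fast]=11≠a[slow]=5 write a[3]=11, slow++,fast++
slow=3 fast=5: a[fast]=14≠a[slow]=11 write a[4]=14, slow++,fast++
slow=4 fast=6: a[fast]=14=a[slow] dup, fast++

length 4; prefix = [1, 5, 11, 14]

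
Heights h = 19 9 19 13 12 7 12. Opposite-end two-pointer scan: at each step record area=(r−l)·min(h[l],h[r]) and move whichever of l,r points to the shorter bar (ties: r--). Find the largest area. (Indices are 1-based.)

max area = 72

l=1 r=7: min(19,12)*6=72 best=72 *, r--
l=1 r=6: min(19,7)*5=35 best=72, r--
l=1 r=5: min(19,12)*4=48 best=72, r--
l=1 r=4: min(19,13)*3=39 best=72, r--
l=1 r=3: min(19,19)*2=38 best=72, r--
l=1 r=2: min(19,9)*1=9 best=72, r--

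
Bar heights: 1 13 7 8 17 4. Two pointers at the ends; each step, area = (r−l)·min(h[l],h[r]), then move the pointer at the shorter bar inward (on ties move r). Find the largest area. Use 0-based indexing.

max area = 39

l=0 r=5: min(1,4)*5=5 best=5 *, l++
l=1 r=5: min(13,4)*4=16 best=16 *, r--
l=1 r=4: min(13,17)*3=39 best=39 *, l++
l=2 r=4: min(7,17)*2=14 best=39, l++
l=3 r=4: min(8,17)*1=8 best=39, l++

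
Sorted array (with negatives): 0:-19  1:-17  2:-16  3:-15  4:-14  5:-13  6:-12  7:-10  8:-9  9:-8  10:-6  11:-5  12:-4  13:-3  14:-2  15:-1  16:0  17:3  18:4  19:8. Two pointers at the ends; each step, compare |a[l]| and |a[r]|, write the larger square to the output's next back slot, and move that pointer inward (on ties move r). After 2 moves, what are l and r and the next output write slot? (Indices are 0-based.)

[0,19] |-19|>|8| out[19]=361 → l++
[1,19] |-17|>|8| out[18]=289 → l++

l=2, r=19, next write slot=17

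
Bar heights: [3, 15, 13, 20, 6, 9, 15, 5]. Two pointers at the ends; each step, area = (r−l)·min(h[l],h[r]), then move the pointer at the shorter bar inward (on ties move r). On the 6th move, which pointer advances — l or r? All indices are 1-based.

l

[1,8] min(3,5)*7=21 best=21 * → l++
[2,8] min(15,5)*6=30 best=30 * → r--
[2,7] min(15,15)*5=75 best=75 * → r--
[2,6] min(15,9)*4=36 best=75 → r--
[2,5] min(15,6)*3=18 best=75 → r--
[2,4] min(15,20)*2=30 best=75 → l++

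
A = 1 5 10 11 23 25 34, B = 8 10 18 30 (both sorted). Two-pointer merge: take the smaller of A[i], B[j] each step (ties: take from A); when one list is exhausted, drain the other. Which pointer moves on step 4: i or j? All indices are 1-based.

i=1 j=1: A[i]=1<=B[j]=8 take 1, i++
i=2 j=1: A[i]=5<=B[j]=8 take 5, i++
i=3 j=1: A[i]=10>B[j]=8 take 8, j++
i=3 j=2: A[i]=10<=B[j]=10 take 10, i++

i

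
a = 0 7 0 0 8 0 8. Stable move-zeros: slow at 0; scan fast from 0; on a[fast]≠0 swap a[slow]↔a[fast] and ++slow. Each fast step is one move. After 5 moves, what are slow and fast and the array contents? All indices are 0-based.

slow=2, fast=5, a=[7, 8, 0, 0, 0, 0, 8]

(s=0,f=0) a[fast]=0 → fast++
(s=0,f=1) a[fast]=7≠0 swap→a[0]=7 → slow++,fast++
(s=1,f=2) a[fast]=0 → fast++
(s=1,f=3) a[fast]=0 → fast++
(s=1,f=4) a[fast]=8≠0 swap→a[1]=8 → slow++,fast++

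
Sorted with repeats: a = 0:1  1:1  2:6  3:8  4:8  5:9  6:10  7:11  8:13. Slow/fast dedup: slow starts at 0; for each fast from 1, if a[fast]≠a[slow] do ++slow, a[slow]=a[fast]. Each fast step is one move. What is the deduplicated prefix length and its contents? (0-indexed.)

(s=0,f=1) a[fast]=1=a[slow] dup → fast++
(s=0,f=2) a[fast]=6≠a[slow]=1 write a[1]=6 → slow++,fast++
(s=1,f=3) a[fast]=8≠a[slow]=6 write a[2]=8 → slow++,fast++
(s=2,f=4) a[fast]=8=a[slow] dup → fast++
(s=2,f=5) a[fast]=9≠a[slow]=8 write a[3]=9 → slow++,fast++
(s=3,f=6) a[fast]=10≠a[slow]=9 write a[4]=10 → slow++,fast++
(s=4,f=7) a[fast]=11≠a[slow]=10 write a[5]=11 → slow++,fast++
(s=5,f=8) a[fast]=13≠a[slow]=11 write a[6]=13 → slow++,fast++

length 7; prefix = [1, 6, 8, 9, 10, 11, 13]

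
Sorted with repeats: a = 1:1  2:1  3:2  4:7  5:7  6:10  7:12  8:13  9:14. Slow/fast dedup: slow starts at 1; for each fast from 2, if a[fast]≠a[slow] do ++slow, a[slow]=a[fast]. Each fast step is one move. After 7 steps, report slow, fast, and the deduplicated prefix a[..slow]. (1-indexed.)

slow=6, fast=9, prefix=[1, 2, 7, 10, 12, 13]

slow=1 fast=2: a[fast]=1=a[slow] dup, fast++
slow=1 fast=3: a[fast]=2≠a[slow]=1 write a[2]=2, slow++,fast++
slow=2 fast=4: a[fast]=7≠a[slow]=2 write a[3]=7, slow++,fast++
slow=3 fast=5: a[fast]=7=a[slow] dup, fast++
slow=3 fast=6: a[fast]=10≠a[slow]=7 write a[4]=10, slow++,fast++
slow=4 fast=7: a[fast]=12≠a[slow]=10 write a[5]=12, slow++,fast++
slow=5 fast=8: a[fast]=13≠a[slow]=12 write a[6]=13, slow++,fast++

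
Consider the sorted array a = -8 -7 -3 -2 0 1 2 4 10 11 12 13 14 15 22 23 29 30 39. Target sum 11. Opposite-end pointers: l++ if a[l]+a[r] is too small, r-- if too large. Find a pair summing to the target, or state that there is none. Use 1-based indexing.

(-3, 14)

[1,19] -8+39=31 >11 → r--
[1,18] -8+30=22 >11 → r--
[1,17] -8+29=21 >11 → r--
[1,16] -8+23=15 >11 → r--
[1,15] -8+22=14 >11 → r--
[1,14] -8+15=7 <11 → l++
[2,14] -7+15=8 <11 → l++
[3,14] -3+15=12 >11 → r--
[3,13] -3+14=11 → found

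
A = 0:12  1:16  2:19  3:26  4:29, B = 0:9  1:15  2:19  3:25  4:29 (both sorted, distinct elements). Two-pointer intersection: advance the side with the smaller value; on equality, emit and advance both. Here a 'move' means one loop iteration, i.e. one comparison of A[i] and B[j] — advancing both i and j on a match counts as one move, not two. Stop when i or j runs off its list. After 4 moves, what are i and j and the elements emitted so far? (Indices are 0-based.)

[i=0,j=0] 12>9 → j++
[i=0,j=1] 12<15 → i++
[i=1,j=1] 16>15 → j++
[i=1,j=2] 16<19 → i++

i=2, j=2, emitted=[]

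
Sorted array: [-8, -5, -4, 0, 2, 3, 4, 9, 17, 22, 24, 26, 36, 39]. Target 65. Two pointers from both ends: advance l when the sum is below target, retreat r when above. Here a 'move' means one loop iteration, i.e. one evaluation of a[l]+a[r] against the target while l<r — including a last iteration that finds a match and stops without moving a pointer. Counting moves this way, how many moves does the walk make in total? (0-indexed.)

12 moves

l=0 r=13: -8+39=31 <65, l++
l=1 r=13: -5+39=34 <65, l++
l=2 r=13: -4+39=35 <65, l++
l=3 r=13: 0+39=39 <65, l++
l=4 r=13: 2+39=41 <65, l++
l=5 r=13: 3+39=42 <65, l++
l=6 r=13: 4+39=43 <65, l++
l=7 r=13: 9+39=48 <65, l++
l=8 r=13: 17+39=56 <65, l++
l=9 r=13: 22+39=61 <65, l++
l=10 r=13: 24+39=63 <65, l++
l=11 r=13: 26+39=65, found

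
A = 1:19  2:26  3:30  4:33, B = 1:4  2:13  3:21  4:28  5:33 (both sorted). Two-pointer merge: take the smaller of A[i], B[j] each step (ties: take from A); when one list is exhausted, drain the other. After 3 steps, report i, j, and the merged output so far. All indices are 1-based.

i=2, j=3, merged so far=[4, 13, 19]

i=1 j=1: A[i]=19>B[j]=4 take 4, j++
i=1 j=2: A[i]=19>B[j]=13 take 13, j++
i=1 j=3: A[i]=19<=B[j]=21 take 19, i++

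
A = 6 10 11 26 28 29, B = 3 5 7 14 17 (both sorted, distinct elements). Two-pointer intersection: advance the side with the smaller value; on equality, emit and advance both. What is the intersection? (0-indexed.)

intersection = []

i=0 j=0: 6>3, j++
i=0 j=1: 6>5, j++
i=0 j=2: 6<7, i++
i=1 j=2: 10>7, j++
i=1 j=3: 10<14, i++
i=2 j=3: 11<14, i++
i=3 j=3: 26>14, j++
i=3 j=4: 26>17, j++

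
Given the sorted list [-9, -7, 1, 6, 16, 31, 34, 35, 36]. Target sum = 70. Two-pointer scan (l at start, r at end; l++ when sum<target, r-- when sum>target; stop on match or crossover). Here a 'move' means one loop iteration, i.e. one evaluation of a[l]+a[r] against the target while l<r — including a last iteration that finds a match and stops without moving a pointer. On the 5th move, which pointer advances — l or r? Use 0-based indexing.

l

l=0 r=8: -9+36=27 <70, l++
l=1 r=8: -7+36=29 <70, l++
l=2 r=8: 1+36=37 <70, l++
l=3 r=8: 6+36=42 <70, l++
l=4 r=8: 16+36=52 <70, l++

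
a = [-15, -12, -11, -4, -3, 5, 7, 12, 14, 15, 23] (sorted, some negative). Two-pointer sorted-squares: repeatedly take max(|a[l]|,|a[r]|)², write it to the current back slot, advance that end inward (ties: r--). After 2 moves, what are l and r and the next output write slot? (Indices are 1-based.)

[1,11] |-15|<=|23| out[11]=529 → r--
[1,10] |-15|<=|15| out[10]=225 → r--

l=1, r=9, next write slot=9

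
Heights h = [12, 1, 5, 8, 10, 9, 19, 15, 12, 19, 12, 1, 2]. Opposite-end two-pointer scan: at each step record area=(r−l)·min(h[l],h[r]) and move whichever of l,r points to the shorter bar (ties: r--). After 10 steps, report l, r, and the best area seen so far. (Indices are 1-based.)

l=7, r=9, best area=120

[1,13] min(12,2)*12=24 best=24 * → r--
[1,12] min(12,1)*11=11 best=24 → r--
[1,11] min(12,12)*10=120 best=120 * → r--
[1,10] min(12,19)*9=108 best=120 → l++
[2,10] min(1,19)*8=8 best=120 → l++
[3,10] min(5,19)*7=35 best=120 → l++
[4,10] min(8,19)*6=48 best=120 → l++
[5,10] min(10,19)*5=50 best=120 → l++
[6,10] min(9,19)*4=36 best=120 → l++
[7,10] min(19,19)*3=57 best=120 → r--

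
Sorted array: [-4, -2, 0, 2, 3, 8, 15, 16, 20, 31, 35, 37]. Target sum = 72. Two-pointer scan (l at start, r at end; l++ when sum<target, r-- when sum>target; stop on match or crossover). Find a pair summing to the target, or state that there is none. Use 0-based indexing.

l=0 r=11: -4+37=33 <72, l++
l=1 r=11: -2+37=35 <72, l++
l=2 r=11: 0+37=37 <72, l++
l=3 r=11: 2+37=39 <72, l++
l=4 r=11: 3+37=40 <72, l++
l=5 r=11: 8+37=45 <72, l++
l=6 r=11: 15+37=52 <72, l++
l=7 r=11: 16+37=53 <72, l++
l=8 r=11: 20+37=57 <72, l++
l=9 r=11: 31+37=68 <72, l++
l=10 r=11: 35+37=72, found

(35, 37)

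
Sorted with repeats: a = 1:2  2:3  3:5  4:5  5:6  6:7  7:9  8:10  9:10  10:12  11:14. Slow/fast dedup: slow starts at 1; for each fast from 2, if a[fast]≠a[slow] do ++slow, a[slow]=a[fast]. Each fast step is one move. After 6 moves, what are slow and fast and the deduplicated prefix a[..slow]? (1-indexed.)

slow=6, fast=8, prefix=[2, 3, 5, 6, 7, 9]

slow=1 fast=2: a[fast]=3≠a[slow]=2 write a[2]=3, slow++,fast++
slow=2 fast=3: a[fast]=5≠a[slow]=3 write a[3]=5, slow++,fast++
slow=3 fast=4: a[fast]=5=a[slow] dup, fast++
slow=3 fast=5: a[fast]=6≠a[slow]=5 write a[4]=6, slow++,fast++
slow=4 fast=6: a[fast]=7≠a[slow]=6 write a[5]=7, slow++,fast++
slow=5 fast=7: a[fast]=9≠a[slow]=7 write a[6]=9, slow++,fast++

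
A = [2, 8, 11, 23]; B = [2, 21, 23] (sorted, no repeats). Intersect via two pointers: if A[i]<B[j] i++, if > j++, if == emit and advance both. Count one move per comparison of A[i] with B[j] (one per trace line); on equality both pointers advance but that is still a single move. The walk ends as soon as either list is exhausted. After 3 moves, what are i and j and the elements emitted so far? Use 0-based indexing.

[i=0,j=0] 2==2 emit → i++,j++
[i=1,j=1] 8<21 → i++
[i=2,j=1] 11<21 → i++

i=3, j=1, emitted=[2]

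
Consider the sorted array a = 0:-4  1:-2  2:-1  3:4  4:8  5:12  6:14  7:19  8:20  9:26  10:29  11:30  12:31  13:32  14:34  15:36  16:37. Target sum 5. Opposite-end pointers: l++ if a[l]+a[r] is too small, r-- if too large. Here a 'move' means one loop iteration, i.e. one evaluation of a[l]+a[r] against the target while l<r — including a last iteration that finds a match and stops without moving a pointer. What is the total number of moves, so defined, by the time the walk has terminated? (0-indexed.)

16 moves

l=0 r=16: -4+37=33 >5, r--
l=0 r=15: -4+36=32 >5, r--
l=0 r=14: -4+34=30 >5, r--
l=0 r=13: -4+32=28 >5, r--
l=0 r=12: -4+31=27 >5, r--
l=0 r=11: -4+30=26 >5, r--
l=0 r=10: -4+29=25 >5, r--
l=0 r=9: -4+26=22 >5, r--
l=0 r=8: -4+20=16 >5, r--
l=0 r=7: -4+19=15 >5, r--
l=0 r=6: -4+14=10 >5, r--
l=0 r=5: -4+12=8 >5, r--
l=0 r=4: -4+8=4 <5, l++
l=1 r=4: -2+8=6 >5, r--
l=1 r=3: -2+4=2 <5, l++
l=2 r=3: -1+4=3 <5, l++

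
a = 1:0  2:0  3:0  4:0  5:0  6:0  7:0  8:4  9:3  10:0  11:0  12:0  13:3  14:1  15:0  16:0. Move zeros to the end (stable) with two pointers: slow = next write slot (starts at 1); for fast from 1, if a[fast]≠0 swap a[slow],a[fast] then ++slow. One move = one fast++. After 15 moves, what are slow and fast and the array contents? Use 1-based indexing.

slow=5, fast=16, a=[4, 3, 3, 1, 0, 0, 0, 0, 0, 0, 0, 0, 0, 0, 0, 0]

slow=1 fast=1: a[fast]=0, fast++
slow=1 fast=2: a[fast]=0, fast++
slow=1 fast=3: a[fast]=0, fast++
slow=1 fast=4: a[fast]=0, fast++
slow=1 fast=5: a[fast]=0, fast++
slow=1 fast=6: a[fast]=0, fast++
slow=1 fast=7: a[fast]=0, fast++
slow=1 fast=8: a[fast]=4≠0 swap→a[1]=4, slow++,fast++
slow=2 fast=9: a[fast]=3≠0 swap→a[2]=3, slow++,fast++
slow=3 fast=10: a[fast]=0, fast++
slow=3 fast=11: a[fast]=0, fast++
slow=3 fast=12: a[fast]=0, fast++
slow=3 fast=13: a[fast]=3≠0 swap→a[3]=3, slow++,fast++
slow=4 fast=14: a[fast]=1≠0 swap→a[4]=1, slow++,fast++
slow=5 fast=15: a[fast]=0, fast++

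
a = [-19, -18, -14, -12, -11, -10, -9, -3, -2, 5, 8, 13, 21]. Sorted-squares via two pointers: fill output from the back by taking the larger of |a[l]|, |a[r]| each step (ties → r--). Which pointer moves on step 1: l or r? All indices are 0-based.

l=0 r=12: |-19|<=|21| out[12]=441, r--

r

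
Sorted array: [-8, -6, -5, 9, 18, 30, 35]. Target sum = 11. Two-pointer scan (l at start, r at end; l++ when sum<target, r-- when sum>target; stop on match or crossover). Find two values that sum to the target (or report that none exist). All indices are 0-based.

[0,6] -8+35=27 >11 → r--
[0,5] -8+30=22 >11 → r--
[0,4] -8+18=10 <11 → l++
[1,4] -6+18=12 >11 → r--
[1,3] -6+9=3 <11 → l++
[2,3] -5+9=4 <11 → l++

no pair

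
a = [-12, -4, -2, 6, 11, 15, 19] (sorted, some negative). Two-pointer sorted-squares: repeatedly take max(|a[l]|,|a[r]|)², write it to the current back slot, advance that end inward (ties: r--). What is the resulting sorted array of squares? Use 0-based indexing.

l=0 r=6: |-12|<=|19| out[6]=361, r--
l=0 r=5: |-12|<=|15| out[5]=225, r--
l=0 r=4: |-12|>|11| out[4]=144, l++
l=1 r=4: |-4|<=|11| out[3]=121, r--
l=1 r=3: |-4|<=|6| out[2]=36, r--
l=1 r=2: |-4|>|-2| out[1]=16, l++
l=2 r=2: |-2|<=|-2| out[0]=4, r--

[4, 16, 36, 121, 144, 225, 361]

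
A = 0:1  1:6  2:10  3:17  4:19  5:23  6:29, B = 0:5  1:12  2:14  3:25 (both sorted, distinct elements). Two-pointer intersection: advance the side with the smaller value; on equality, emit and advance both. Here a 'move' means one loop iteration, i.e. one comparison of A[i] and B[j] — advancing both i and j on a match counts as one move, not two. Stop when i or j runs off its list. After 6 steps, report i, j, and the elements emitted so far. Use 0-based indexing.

i=3, j=3, emitted=[]

[i=0,j=0] 1<5 → i++
[i=1,j=0] 6>5 → j++
[i=1,j=1] 6<12 → i++
[i=2,j=1] 10<12 → i++
[i=3,j=1] 17>12 → j++
[i=3,j=2] 17>14 → j++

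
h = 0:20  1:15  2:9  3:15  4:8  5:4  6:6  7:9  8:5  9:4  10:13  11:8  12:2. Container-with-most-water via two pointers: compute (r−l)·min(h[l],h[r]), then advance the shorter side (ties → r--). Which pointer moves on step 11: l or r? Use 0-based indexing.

l=0 r=12: min(20,2)*12=24 best=24 *, r--
l=0 r=11: min(20,8)*11=88 best=88 *, r--
l=0 r=10: min(20,13)*10=130 best=130 *, r--
l=0 r=9: min(20,4)*9=36 best=130, r--
l=0 r=8: min(20,5)*8=40 best=130, r--
l=0 r=7: min(20,9)*7=63 best=130, r--
l=0 r=6: min(20,6)*6=36 best=130, r--
l=0 r=5: min(20,4)*5=20 best=130, r--
l=0 r=4: min(20,8)*4=32 best=130, r--
l=0 r=3: min(20,15)*3=45 best=130, r--
l=0 r=2: min(20,9)*2=18 best=130, r--

r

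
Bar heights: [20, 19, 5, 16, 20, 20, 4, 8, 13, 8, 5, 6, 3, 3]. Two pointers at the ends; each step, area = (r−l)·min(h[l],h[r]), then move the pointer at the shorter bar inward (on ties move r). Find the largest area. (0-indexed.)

max area = 104

l=0 r=13: min(20,3)*13=39 best=39 *, r--
l=0 r=12: min(20,3)*12=36 best=39, r--
l=0 r=11: min(20,6)*11=66 best=66 *, r--
l=0 r=10: min(20,5)*10=50 best=66, r--
l=0 r=9: min(20,8)*9=72 best=72 *, r--
l=0 r=8: min(20,13)*8=104 best=104 *, r--
l=0 r=7: min(20,8)*7=56 best=104, r--
l=0 r=6: min(20,4)*6=24 best=104, r--
l=0 r=5: min(20,20)*5=100 best=104, r--
l=0 r=4: min(20,20)*4=80 best=104, r--
l=0 r=3: min(20,16)*3=48 best=104, r--
l=0 r=2: min(20,5)*2=10 best=104, r--
l=0 r=1: min(20,19)*1=19 best=104, r--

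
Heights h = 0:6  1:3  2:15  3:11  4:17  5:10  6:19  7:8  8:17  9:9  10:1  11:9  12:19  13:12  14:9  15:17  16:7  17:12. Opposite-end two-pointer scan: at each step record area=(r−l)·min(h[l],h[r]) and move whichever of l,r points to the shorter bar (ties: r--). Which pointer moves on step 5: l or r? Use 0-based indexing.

l

l=0 r=17: min(6,12)*17=102 best=102 *, l++
l=1 r=17: min(3,12)*16=48 best=102, l++
l=2 r=17: min(15,12)*15=180 best=180 *, r--
l=2 r=16: min(15,7)*14=98 best=180, r--
l=2 r=15: min(15,17)*13=195 best=195 *, l++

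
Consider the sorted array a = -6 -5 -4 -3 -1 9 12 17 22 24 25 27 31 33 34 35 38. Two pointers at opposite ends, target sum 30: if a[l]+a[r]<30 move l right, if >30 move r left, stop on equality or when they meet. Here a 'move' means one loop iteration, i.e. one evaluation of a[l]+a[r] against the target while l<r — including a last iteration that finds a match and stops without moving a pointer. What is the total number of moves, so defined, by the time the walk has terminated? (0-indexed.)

l=0 r=16: -6+38=32 >30, r--
l=0 r=15: -6+35=29 <30, l++
l=1 r=15: -5+35=30, found

3 moves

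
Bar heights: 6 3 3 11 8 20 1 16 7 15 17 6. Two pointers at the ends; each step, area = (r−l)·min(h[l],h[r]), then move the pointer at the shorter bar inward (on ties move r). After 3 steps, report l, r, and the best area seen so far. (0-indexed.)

l=2, r=10, best area=66

[0,11] min(6,6)*11=66 best=66 * → r--
[0,10] min(6,17)*10=60 best=66 → l++
[1,10] min(3,17)*9=27 best=66 → l++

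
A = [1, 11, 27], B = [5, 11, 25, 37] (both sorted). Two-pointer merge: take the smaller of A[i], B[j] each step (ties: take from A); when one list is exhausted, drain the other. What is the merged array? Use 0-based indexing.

[1, 5, 11, 11, 25, 27, 37]

[i=0,j=0] A[i]=1<=B[j]=5 take 1 → i++
[i=1,j=0] A[i]=11>B[j]=5 take 5 → j++
[i=1,j=1] A[i]=11<=B[j]=11 take 11 → i++
[i=2,j=1] A[i]=27>B[j]=11 take 11 → j++
[i=2,j=2] A[i]=27>B[j]=25 take 25 → j++
[i=2,j=3] A[i]=27<=B[j]=37 take 27 → i++
[i=3,j=3] A done, take B[j]=37 → j++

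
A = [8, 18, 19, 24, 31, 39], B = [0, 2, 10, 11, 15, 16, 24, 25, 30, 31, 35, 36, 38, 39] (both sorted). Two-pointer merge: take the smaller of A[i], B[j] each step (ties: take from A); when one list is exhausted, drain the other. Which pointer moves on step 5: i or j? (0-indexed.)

j

[i=0,j=0] A[i]=8>B[j]=0 take 0 → j++
[i=0,j=1] A[i]=8>B[j]=2 take 2 → j++
[i=0,j=2] A[i]=8<=B[j]=10 take 8 → i++
[i=1,j=2] A[i]=18>B[j]=10 take 10 → j++
[i=1,j=3] A[i]=18>B[j]=11 take 11 → j++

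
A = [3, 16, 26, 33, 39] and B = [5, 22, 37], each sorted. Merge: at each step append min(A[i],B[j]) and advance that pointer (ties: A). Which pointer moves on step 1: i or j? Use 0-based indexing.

i=0 j=0: A[i]=3<=B[j]=5 take 3, i++

i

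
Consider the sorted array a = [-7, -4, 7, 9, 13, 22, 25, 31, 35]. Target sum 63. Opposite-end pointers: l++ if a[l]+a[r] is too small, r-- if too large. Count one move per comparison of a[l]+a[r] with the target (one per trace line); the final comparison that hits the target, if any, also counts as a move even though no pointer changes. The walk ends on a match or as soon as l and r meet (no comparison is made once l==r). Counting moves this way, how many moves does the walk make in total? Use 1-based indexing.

[1,9] -7+35=28 <63 → l++
[2,9] -4+35=31 <63 → l++
[3,9] 7+35=42 <63 → l++
[4,9] 9+35=44 <63 → l++
[5,9] 13+35=48 <63 → l++
[6,9] 22+35=57 <63 → l++
[7,9] 25+35=60 <63 → l++
[8,9] 31+35=66 >63 → r--

8 moves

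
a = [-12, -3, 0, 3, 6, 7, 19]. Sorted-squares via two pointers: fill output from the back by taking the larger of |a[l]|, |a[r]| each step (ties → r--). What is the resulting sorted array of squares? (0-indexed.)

[0,6] |-12|<=|19| out[6]=361 → r--
[0,5] |-12|>|7| out[5]=144 → l++
[1,5] |-3|<=|7| out[4]=49 → r--
[1,4] |-3|<=|6| out[3]=36 → r--
[1,3] |-3|<=|3| out[2]=9 → r--
[1,2] |-3|>|0| out[1]=9 → l++
[2,2] |0|<=|0| out[0]=0 → r--

[0, 9, 9, 36, 49, 144, 361]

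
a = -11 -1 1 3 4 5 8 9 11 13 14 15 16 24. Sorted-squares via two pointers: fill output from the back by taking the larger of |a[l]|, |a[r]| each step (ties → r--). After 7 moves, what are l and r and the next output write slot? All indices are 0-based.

l=1, r=7, next write slot=6

l=0 r=13: |-11|<=|24| out[13]=576, r--
l=0 r=12: |-11|<=|16| out[12]=256, r--
l=0 r=11: |-11|<=|15| out[11]=225, r--
l=0 r=10: |-11|<=|14| out[10]=196, r--
l=0 r=9: |-11|<=|13| out[9]=169, r--
l=0 r=8: |-11|<=|11| out[8]=121, r--
l=0 r=7: |-11|>|9| out[7]=121, l++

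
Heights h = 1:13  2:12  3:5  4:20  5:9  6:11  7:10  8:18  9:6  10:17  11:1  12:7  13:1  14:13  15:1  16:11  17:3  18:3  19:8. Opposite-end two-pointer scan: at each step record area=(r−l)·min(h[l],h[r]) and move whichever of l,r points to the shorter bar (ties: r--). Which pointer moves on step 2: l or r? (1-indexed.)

r

[1,19] min(13,8)*18=144 best=144 * → r--
[1,18] min(13,3)*17=51 best=144 → r--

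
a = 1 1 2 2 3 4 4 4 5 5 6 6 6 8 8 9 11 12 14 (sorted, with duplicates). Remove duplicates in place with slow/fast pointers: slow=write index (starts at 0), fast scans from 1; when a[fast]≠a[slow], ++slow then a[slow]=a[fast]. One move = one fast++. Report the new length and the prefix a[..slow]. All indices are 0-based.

length 11; prefix = [1, 2, 3, 4, 5, 6, 8, 9, 11, 12, 14]

slow=0 fast=1: a[fast]=1=a[slow] dup, fast++
slow=0 fast=2: a[fast]=2≠a[slow]=1 write a[1]=2, slow++,fast++
slow=1 fast=3: a[fast]=2=a[slow] dup, fast++
slow=1 fast=4: a[fast]=3≠a[slow]=2 write a[2]=3, slow++,fast++
slow=2 fast=5: a[fast]=4≠a[slow]=3 write a[3]=4, slow++,fast++
slow=3 fast=6: a[fast]=4=a[slow] dup, fast++
slow=3 fast=7: a[fast]=4=a[slow] dup, fast++
slow=3 fast=8: a[fast]=5≠a[slow]=4 write a[4]=5, slow++,fast++
slow=4 fast=9: a[fast]=5=a[slow] dup, fast++
slow=4 fast=10: a[fast]=6≠a[slow]=5 write a[5]=6, slow++,fast++
slow=5 fast=11: a[fast]=6=a[slow] dup, fast++
slow=5 fast=12: a[fast]=6=a[slow] dup, fast++
slow=5 fast=13: a[fast]=8≠a[slow]=6 write a[6]=8, slow++,fast++
slow=6 fast=14: a[fast]=8=a[slow] dup, fast++
slow=6 fast=15: a[fast]=9≠a[slow]=8 write a[7]=9, slow++,fast++
slow=7 fast=16: a[fast]=11≠a[slow]=9 write a[8]=11, slow++,fast++
slow=8 fast=17: a[fast]=12≠a[slow]=11 write a[9]=12, slow++,fast++
slow=9 fast=18: a[fast]=14≠a[slow]=12 write a[10]=14, slow++,fast++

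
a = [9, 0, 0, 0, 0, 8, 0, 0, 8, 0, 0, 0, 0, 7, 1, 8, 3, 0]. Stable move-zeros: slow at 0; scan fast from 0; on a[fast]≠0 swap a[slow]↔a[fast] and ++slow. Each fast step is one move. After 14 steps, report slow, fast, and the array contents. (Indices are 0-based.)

slow=4, fast=14, a=[9, 8, 8, 7, 0, 0, 0, 0, 0, 0, 0, 0, 0, 0, 1, 8, 3, 0]

slow=0 fast=0: a[fast]=9≠0 swap→a[0]=9, slow++,fast++
slow=1 fast=1: a[fast]=0, fast++
slow=1 fast=2: a[fast]=0, fast++
slow=1 fast=3: a[fast]=0, fast++
slow=1 fast=4: a[fast]=0, fast++
slow=1 fast=5: a[fast]=8≠0 swap→a[1]=8, slow++,fast++
slow=2 fast=6: a[fast]=0, fast++
slow=2 fast=7: a[fast]=0, fast++
slow=2 fast=8: a[fast]=8≠0 swap→a[2]=8, slow++,fast++
slow=3 fast=9: a[fast]=0, fast++
slow=3 fast=10: a[fast]=0, fast++
slow=3 fast=11: a[fast]=0, fast++
slow=3 fast=12: a[fast]=0, fast++
slow=3 fast=13: a[fast]=7≠0 swap→a[3]=7, slow++,fast++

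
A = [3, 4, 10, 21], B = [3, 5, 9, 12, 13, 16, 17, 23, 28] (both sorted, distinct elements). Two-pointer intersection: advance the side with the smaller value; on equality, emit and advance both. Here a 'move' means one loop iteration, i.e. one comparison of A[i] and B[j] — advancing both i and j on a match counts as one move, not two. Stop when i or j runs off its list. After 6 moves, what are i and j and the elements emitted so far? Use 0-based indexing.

[i=0,j=0] 3==3 emit → i++,j++
[i=1,j=1] 4<5 → i++
[i=2,j=1] 10>5 → j++
[i=2,j=2] 10>9 → j++
[i=2,j=3] 10<12 → i++
[i=3,j=3] 21>12 → j++

i=3, j=4, emitted=[3]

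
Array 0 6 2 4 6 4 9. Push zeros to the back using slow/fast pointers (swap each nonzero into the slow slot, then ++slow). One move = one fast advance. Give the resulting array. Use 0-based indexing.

[6, 2, 4, 6, 4, 9, 0]

slow=0 fast=0: a[fast]=0, fast++
slow=0 fast=1: a[fast]=6≠0 swap→a[0]=6, slow++,fast++
slow=1 fast=2: a[fast]=2≠0 swap→a[1]=2, slow++,fast++
slow=2 fast=3: a[fast]=4≠0 swap→a[2]=4, slow++,fast++
slow=3 fast=4: a[fast]=6≠0 swap→a[3]=6, slow++,fast++
slow=4 fast=5: a[fast]=4≠0 swap→a[4]=4, slow++,fast++
slow=5 fast=6: a[fast]=9≠0 swap→a[5]=9, slow++,fast++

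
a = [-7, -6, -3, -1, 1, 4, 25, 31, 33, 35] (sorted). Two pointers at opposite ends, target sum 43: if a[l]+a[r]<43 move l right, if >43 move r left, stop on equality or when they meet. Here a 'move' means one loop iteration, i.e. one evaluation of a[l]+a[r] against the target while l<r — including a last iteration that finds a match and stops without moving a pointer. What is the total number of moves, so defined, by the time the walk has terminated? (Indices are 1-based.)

l=1 r=10: -7+35=28 <43, l++
l=2 r=10: -6+35=29 <43, l++
l=3 r=10: -3+35=32 <43, l++
l=4 r=10: -1+35=34 <43, l++
l=5 r=10: 1+35=36 <43, l++
l=6 r=10: 4+35=39 <43, l++
l=7 r=10: 25+35=60 >43, r--
l=7 r=9: 25+33=58 >43, r--
l=7 r=8: 25+31=56 >43, r--

9 moves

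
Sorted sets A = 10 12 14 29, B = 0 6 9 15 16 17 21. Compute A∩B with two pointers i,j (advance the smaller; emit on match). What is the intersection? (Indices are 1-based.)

i=1 j=1: 10>0, j++
i=1 j=2: 10>6, j++
i=1 j=3: 10>9, j++
i=1 j=4: 10<15, i++
i=2 j=4: 12<15, i++
i=3 j=4: 14<15, i++
i=4 j=4: 29>15, j++
i=4 j=5: 29>16, j++
i=4 j=6: 29>17, j++
i=4 j=7: 29>21, j++

intersection = []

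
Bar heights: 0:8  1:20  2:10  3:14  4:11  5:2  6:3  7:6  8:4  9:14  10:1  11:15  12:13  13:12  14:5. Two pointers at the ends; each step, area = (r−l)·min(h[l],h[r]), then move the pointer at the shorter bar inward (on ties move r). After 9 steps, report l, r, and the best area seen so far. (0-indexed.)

[0,14] min(8,5)*14=70 best=70 * → r--
[0,13] min(8,12)*13=104 best=104 * → l++
[1,13] min(20,12)*12=144 best=144 * → r--
[1,12] min(20,13)*11=143 best=144 → r--
[1,11] min(20,15)*10=150 best=150 * → r--
[1,10] min(20,1)*9=9 best=150 → r--
[1,9] min(20,14)*8=112 best=150 → r--
[1,8] min(20,4)*7=28 best=150 → r--
[1,7] min(20,6)*6=36 best=150 → r--

l=1, r=6, best area=150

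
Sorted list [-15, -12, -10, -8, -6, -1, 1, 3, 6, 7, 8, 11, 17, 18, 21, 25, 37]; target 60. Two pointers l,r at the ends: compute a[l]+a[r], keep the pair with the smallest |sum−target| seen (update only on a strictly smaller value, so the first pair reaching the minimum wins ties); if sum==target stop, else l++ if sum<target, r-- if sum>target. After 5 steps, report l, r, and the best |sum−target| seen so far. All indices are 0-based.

l=5, r=16, best |Δ|=29

l=0 r=16: -15+37=22 d=38 *, l++
l=1 r=16: -12+37=25 d=35 *, l++
l=2 r=16: -10+37=27 d=33 *, l++
l=3 r=16: -8+37=29 d=31 *, l++
l=4 r=16: -6+37=31 d=29 *, l++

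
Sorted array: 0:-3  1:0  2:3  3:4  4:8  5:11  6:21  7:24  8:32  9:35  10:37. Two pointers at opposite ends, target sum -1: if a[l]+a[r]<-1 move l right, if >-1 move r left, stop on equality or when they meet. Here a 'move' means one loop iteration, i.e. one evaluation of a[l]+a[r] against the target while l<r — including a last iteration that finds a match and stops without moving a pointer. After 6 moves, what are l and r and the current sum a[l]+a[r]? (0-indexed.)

[0,10] -3+37=34 >-1 → r--
[0,9] -3+35=32 >-1 → r--
[0,8] -3+32=29 >-1 → r--
[0,7] -3+24=21 >-1 → r--
[0,6] -3+21=18 >-1 → r--
[0,5] -3+11=8 >-1 → r--

l=0, r=4, sum=5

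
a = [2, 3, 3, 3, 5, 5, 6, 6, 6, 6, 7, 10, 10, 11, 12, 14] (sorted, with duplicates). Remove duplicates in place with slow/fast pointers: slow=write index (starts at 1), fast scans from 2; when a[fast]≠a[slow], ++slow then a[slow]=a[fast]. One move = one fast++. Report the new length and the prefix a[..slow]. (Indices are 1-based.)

length 9; prefix = [2, 3, 5, 6, 7, 10, 11, 12, 14]

slow=1 fast=2: a[fast]=3≠a[slow]=2 write a[2]=3, slow++,fast++
slow=2 fast=3: a[fast]=3=a[slow] dup, fast++
slow=2 fast=4: a[fast]=3=a[slow] dup, fast++
slow=2 fast=5: a[fast]=5≠a[slow]=3 write a[3]=5, slow++,fast++
slow=3 fast=6: a[fast]=5=a[slow] dup, fast++
slow=3 fast=7: a[fast]=6≠a[slow]=5 write a[4]=6, slow++,fast++
slow=4 fast=8: a[fast]=6=a[slow] dup, fast++
slow=4 fast=9: a[fast]=6=a[slow] dup, fast++
slow=4 fast=10: a[fast]=6=a[slow] dup, fast++
slow=4 fast=11: a[fast]=7≠a[slow]=6 write a[5]=7, slow++,fast++
slow=5 fast=12: a[fast]=10≠a[slow]=7 write a[6]=10, slow++,fast++
slow=6 fast=13: a[fast]=10=a[slow] dup, fast++
slow=6 fast=14: a[fast]=11≠a[slow]=10 write a[7]=11, slow++,fast++
slow=7 fast=15: a[fast]=12≠a[slow]=11 write a[8]=12, slow++,fast++
slow=8 fast=16: a[fast]=14≠a[slow]=12 write a[9]=14, slow++,fast++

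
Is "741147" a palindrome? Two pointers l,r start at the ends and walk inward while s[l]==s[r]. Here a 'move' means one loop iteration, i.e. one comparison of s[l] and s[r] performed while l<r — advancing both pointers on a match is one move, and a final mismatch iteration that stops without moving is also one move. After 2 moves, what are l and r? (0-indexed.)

l=2, r=3

[0,5] '7'=='7' → l++,r--
[1,4] '4'=='4' → l++,r--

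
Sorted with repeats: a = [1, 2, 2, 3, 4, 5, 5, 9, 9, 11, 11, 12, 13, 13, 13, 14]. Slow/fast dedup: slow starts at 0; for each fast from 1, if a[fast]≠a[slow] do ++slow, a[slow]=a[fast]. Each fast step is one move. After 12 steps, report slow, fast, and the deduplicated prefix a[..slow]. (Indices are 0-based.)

slow=8, fast=13, prefix=[1, 2, 3, 4, 5, 9, 11, 12, 13]

slow=0 fast=1: a[fast]=2≠a[slow]=1 write a[1]=2, slow++,fast++
slow=1 fast=2: a[fast]=2=a[slow] dup, fast++
slow=1 fast=3: a[fast]=3≠a[slow]=2 write a[2]=3, slow++,fast++
slow=2 fast=4: a[fast]=4≠a[slow]=3 write a[3]=4, slow++,fast++
slow=3 fast=5: a[fast]=5≠a[slow]=4 write a[4]=5, slow++,fast++
slow=4 fast=6: a[fast]=5=a[slow] dup, fast++
slow=4 fast=7: a[fast]=9≠a[slow]=5 write a[5]=9, slow++,fast++
slow=5 fast=8: a[fast]=9=a[slow] dup, fast++
slow=5 fast=9: a[fast]=11≠a[slow]=9 write a[6]=11, slow++,fast++
slow=6 fast=10: a[fast]=11=a[slow] dup, fast++
slow=6 fast=11: a[fast]=12≠a[slow]=11 write a[7]=12, slow++,fast++
slow=7 fast=12: a[fast]=13≠a[slow]=12 write a[8]=13, slow++,fast++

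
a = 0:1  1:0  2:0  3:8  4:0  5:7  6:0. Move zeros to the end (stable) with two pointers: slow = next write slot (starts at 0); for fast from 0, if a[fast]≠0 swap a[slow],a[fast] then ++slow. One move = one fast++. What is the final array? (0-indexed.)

(s=0,f=0) a[fast]=1≠0 swap→a[0]=1 → slow++,fast++
(s=1,f=1) a[fast]=0 → fast++
(s=1,f=2) a[fast]=0 → fast++
(s=1,f=3) a[fast]=8≠0 swap→a[1]=8 → slow++,fast++
(s=2,f=4) a[fast]=0 → fast++
(s=2,f=5) a[fast]=7≠0 swap→a[2]=7 → slow++,fast++
(s=3,f=6) a[fast]=0 → fast++

[1, 8, 7, 0, 0, 0, 0]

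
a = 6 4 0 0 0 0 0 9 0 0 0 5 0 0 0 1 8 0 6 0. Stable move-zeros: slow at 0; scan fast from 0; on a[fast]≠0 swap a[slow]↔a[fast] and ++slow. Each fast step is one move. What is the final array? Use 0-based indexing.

[6, 4, 9, 5, 1, 8, 6, 0, 0, 0, 0, 0, 0, 0, 0, 0, 0, 0, 0, 0]

(s=0,f=0) a[fast]=6≠0 swap→a[0]=6 → slow++,fast++
(s=1,f=1) a[fast]=4≠0 swap→a[1]=4 → slow++,fast++
(s=2,f=2) a[fast]=0 → fast++
(s=2,f=3) a[fast]=0 → fast++
(s=2,f=4) a[fast]=0 → fast++
(s=2,f=5) a[fast]=0 → fast++
(s=2,f=6) a[fast]=0 → fast++
(s=2,f=7) a[fast]=9≠0 swap→a[2]=9 → slow++,fast++
(s=3,f=8) a[fast]=0 → fast++
(s=3,f=9) a[fast]=0 → fast++
(s=3,f=10) a[fast]=0 → fast++
(s=3,f=11) a[fast]=5≠0 swap→a[3]=5 → slow++,fast++
(s=4,f=12) a[fast]=0 → fast++
(s=4,f=13) a[fast]=0 → fast++
(s=4,f=14) a[fast]=0 → fast++
(s=4,f=15) a[fast]=1≠0 swap→a[4]=1 → slow++,fast++
(s=5,f=16) a[fast]=8≠0 swap→a[5]=8 → slow++,fast++
(s=6,f=17) a[fast]=0 → fast++
(s=6,f=18) a[fast]=6≠0 swap→a[6]=6 → slow++,fast++
(s=7,f=19) a[fast]=0 → fast++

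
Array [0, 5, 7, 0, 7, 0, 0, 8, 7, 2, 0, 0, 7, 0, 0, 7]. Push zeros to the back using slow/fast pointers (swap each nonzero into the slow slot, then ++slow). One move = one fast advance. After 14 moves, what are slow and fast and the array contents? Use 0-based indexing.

slow=7, fast=14, a=[5, 7, 7, 8, 7, 2, 7, 0, 0, 0, 0, 0, 0, 0, 0, 7]

slow=0 fast=0: a[fast]=0, fast++
slow=0 fast=1: a[fast]=5≠0 swap→a[0]=5, slow++,fast++
slow=1 fast=2: a[fast]=7≠0 swap→a[1]=7, slow++,fast++
slow=2 fast=3: a[fast]=0, fast++
slow=2 fast=4: a[fast]=7≠0 swap→a[2]=7, slow++,fast++
slow=3 fast=5: a[fast]=0, fast++
slow=3 fast=6: a[fast]=0, fast++
slow=3 fast=7: a[fast]=8≠0 swap→a[3]=8, slow++,fast++
slow=4 fast=8: a[fast]=7≠0 swap→a[4]=7, slow++,fast++
slow=5 fast=9: a[fast]=2≠0 swap→a[5]=2, slow++,fast++
slow=6 fast=10: a[fast]=0, fast++
slow=6 fast=11: a[fast]=0, fast++
slow=6 fast=12: a[fast]=7≠0 swap→a[6]=7, slow++,fast++
slow=7 fast=13: a[fast]=0, fast++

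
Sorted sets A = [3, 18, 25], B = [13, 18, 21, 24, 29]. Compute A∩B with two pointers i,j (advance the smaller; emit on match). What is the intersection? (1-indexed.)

intersection = [18]

i=1 j=1: 3<13, i++
i=2 j=1: 18>13, j++
i=2 j=2: 18==18 emit, i++,j++
i=3 j=3: 25>21, j++
i=3 j=4: 25>24, j++
i=3 j=5: 25<29, i++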